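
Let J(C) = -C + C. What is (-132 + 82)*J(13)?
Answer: 0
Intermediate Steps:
J(C) = 0
(-132 + 82)*J(13) = (-132 + 82)*0 = -50*0 = 0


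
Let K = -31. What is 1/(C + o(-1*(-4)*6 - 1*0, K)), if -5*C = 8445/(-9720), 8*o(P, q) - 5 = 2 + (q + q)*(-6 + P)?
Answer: -1620/224291 ≈ -0.0072228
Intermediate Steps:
o(P, q) = 7/8 + q*(-6 + P)/4 (o(P, q) = 5/8 + (2 + (q + q)*(-6 + P))/8 = 5/8 + (2 + (2*q)*(-6 + P))/8 = 5/8 + (2 + 2*q*(-6 + P))/8 = 5/8 + (1/4 + q*(-6 + P)/4) = 7/8 + q*(-6 + P)/4)
C = 563/3240 (C = -1689/(-9720) = -1689*(-1)/9720 = -1/5*(-563/648) = 563/3240 ≈ 0.17377)
1/(C + o(-1*(-4)*6 - 1*0, K)) = 1/(563/3240 + (7/8 - 3/2*(-31) + (1/4)*(-1*(-4)*6 - 1*0)*(-31))) = 1/(563/3240 + (7/8 + 93/2 + (1/4)*(4*6 + 0)*(-31))) = 1/(563/3240 + (7/8 + 93/2 + (1/4)*(24 + 0)*(-31))) = 1/(563/3240 + (7/8 + 93/2 + (1/4)*24*(-31))) = 1/(563/3240 + (7/8 + 93/2 - 186)) = 1/(563/3240 - 1109/8) = 1/(-224291/1620) = -1620/224291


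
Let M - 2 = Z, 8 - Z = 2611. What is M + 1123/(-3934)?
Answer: -10233457/3934 ≈ -2601.3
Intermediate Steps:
Z = -2603 (Z = 8 - 1*2611 = 8 - 2611 = -2603)
M = -2601 (M = 2 - 2603 = -2601)
M + 1123/(-3934) = -2601 + 1123/(-3934) = -2601 + 1123*(-1/3934) = -2601 - 1123/3934 = -10233457/3934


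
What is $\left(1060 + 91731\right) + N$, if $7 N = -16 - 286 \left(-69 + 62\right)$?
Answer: $\frac{651523}{7} \approx 93075.0$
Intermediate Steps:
$N = \frac{1986}{7}$ ($N = \frac{-16 - 286 \left(-69 + 62\right)}{7} = \frac{-16 - -2002}{7} = \frac{-16 + 2002}{7} = \frac{1}{7} \cdot 1986 = \frac{1986}{7} \approx 283.71$)
$\left(1060 + 91731\right) + N = \left(1060 + 91731\right) + \frac{1986}{7} = 92791 + \frac{1986}{7} = \frac{651523}{7}$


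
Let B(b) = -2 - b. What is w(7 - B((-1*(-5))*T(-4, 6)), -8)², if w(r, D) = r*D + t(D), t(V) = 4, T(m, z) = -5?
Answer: 17424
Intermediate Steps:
w(r, D) = 4 + D*r (w(r, D) = r*D + 4 = D*r + 4 = 4 + D*r)
w(7 - B((-1*(-5))*T(-4, 6)), -8)² = (4 - 8*(7 - (-2 - (-1*(-5))*(-5))))² = (4 - 8*(7 - (-2 - 5*(-5))))² = (4 - 8*(7 - (-2 - 1*(-25))))² = (4 - 8*(7 - (-2 + 25)))² = (4 - 8*(7 - 1*23))² = (4 - 8*(7 - 23))² = (4 - 8*(-16))² = (4 + 128)² = 132² = 17424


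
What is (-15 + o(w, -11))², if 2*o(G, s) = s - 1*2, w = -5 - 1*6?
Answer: 1849/4 ≈ 462.25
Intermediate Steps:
w = -11 (w = -5 - 6 = -11)
o(G, s) = -1 + s/2 (o(G, s) = (s - 1*2)/2 = (s - 2)/2 = (-2 + s)/2 = -1 + s/2)
(-15 + o(w, -11))² = (-15 + (-1 + (½)*(-11)))² = (-15 + (-1 - 11/2))² = (-15 - 13/2)² = (-43/2)² = 1849/4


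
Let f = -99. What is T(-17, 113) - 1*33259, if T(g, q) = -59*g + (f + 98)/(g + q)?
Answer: -3096577/96 ≈ -32256.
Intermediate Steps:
T(g, q) = -1/(g + q) - 59*g (T(g, q) = -59*g + (-99 + 98)/(g + q) = -59*g - 1/(g + q) = -1/(g + q) - 59*g)
T(-17, 113) - 1*33259 = (-1 - 59*(-17)**2 - 59*(-17)*113)/(-17 + 113) - 1*33259 = (-1 - 59*289 + 113339)/96 - 33259 = (-1 - 17051 + 113339)/96 - 33259 = (1/96)*96287 - 33259 = 96287/96 - 33259 = -3096577/96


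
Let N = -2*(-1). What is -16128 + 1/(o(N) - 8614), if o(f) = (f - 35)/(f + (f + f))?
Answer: -278030594/17239 ≈ -16128.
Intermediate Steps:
N = 2
o(f) = (-35 + f)/(3*f) (o(f) = (-35 + f)/(f + 2*f) = (-35 + f)/((3*f)) = (-35 + f)*(1/(3*f)) = (-35 + f)/(3*f))
-16128 + 1/(o(N) - 8614) = -16128 + 1/((⅓)*(-35 + 2)/2 - 8614) = -16128 + 1/((⅓)*(½)*(-33) - 8614) = -16128 + 1/(-11/2 - 8614) = -16128 + 1/(-17239/2) = -16128 - 2/17239 = -278030594/17239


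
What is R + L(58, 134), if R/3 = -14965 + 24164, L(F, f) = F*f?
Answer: 35369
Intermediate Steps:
R = 27597 (R = 3*(-14965 + 24164) = 3*9199 = 27597)
R + L(58, 134) = 27597 + 58*134 = 27597 + 7772 = 35369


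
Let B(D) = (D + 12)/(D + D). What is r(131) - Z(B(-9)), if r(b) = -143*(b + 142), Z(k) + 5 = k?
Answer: -234203/6 ≈ -39034.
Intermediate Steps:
B(D) = (12 + D)/(2*D) (B(D) = (12 + D)/((2*D)) = (12 + D)*(1/(2*D)) = (12 + D)/(2*D))
Z(k) = -5 + k
r(b) = -20306 - 143*b (r(b) = -143*(142 + b) = -20306 - 143*b)
r(131) - Z(B(-9)) = (-20306 - 143*131) - (-5 + (1/2)*(12 - 9)/(-9)) = (-20306 - 18733) - (-5 + (1/2)*(-1/9)*3) = -39039 - (-5 - 1/6) = -39039 - 1*(-31/6) = -39039 + 31/6 = -234203/6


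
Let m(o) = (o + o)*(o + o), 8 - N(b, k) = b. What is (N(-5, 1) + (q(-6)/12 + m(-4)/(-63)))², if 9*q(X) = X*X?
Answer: 602176/3969 ≈ 151.72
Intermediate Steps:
q(X) = X²/9 (q(X) = (X*X)/9 = X²/9)
N(b, k) = 8 - b
m(o) = 4*o² (m(o) = (2*o)*(2*o) = 4*o²)
(N(-5, 1) + (q(-6)/12 + m(-4)/(-63)))² = ((8 - 1*(-5)) + (((⅑)*(-6)²)/12 + (4*(-4)²)/(-63)))² = ((8 + 5) + (((⅑)*36)*(1/12) + (4*16)*(-1/63)))² = (13 + (4*(1/12) + 64*(-1/63)))² = (13 + (⅓ - 64/63))² = (13 - 43/63)² = (776/63)² = 602176/3969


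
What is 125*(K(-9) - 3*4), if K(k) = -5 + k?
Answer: -3250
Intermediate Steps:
125*(K(-9) - 3*4) = 125*((-5 - 9) - 3*4) = 125*(-14 - 12) = 125*(-26) = -3250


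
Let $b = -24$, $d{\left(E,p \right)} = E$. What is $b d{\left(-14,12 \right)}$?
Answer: $336$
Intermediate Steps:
$b d{\left(-14,12 \right)} = \left(-24\right) \left(-14\right) = 336$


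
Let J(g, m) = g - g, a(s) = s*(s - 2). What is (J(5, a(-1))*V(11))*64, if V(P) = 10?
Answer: 0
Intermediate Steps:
a(s) = s*(-2 + s)
J(g, m) = 0
(J(5, a(-1))*V(11))*64 = (0*10)*64 = 0*64 = 0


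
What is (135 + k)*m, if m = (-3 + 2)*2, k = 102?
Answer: -474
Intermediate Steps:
m = -2 (m = -1*2 = -2)
(135 + k)*m = (135 + 102)*(-2) = 237*(-2) = -474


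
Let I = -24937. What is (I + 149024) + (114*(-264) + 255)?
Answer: 94246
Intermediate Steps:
(I + 149024) + (114*(-264) + 255) = (-24937 + 149024) + (114*(-264) + 255) = 124087 + (-30096 + 255) = 124087 - 29841 = 94246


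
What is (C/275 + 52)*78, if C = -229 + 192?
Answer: 1112514/275 ≈ 4045.5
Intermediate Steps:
C = -37
(C/275 + 52)*78 = (-37/275 + 52)*78 = (14263/275)*78 = 1112514/275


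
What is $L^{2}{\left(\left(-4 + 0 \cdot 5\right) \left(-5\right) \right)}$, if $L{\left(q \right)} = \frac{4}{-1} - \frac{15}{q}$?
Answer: $\frac{361}{16} \approx 22.563$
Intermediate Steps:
$L{\left(q \right)} = -4 - \frac{15}{q}$ ($L{\left(q \right)} = 4 \left(-1\right) - \frac{15}{q} = -4 - \frac{15}{q}$)
$L^{2}{\left(\left(-4 + 0 \cdot 5\right) \left(-5\right) \right)} = \left(-4 - \frac{15}{\left(-4 + 0 \cdot 5\right) \left(-5\right)}\right)^{2} = \left(-4 - \frac{15}{\left(-4 + 0\right) \left(-5\right)}\right)^{2} = \left(-4 - \frac{15}{\left(-4\right) \left(-5\right)}\right)^{2} = \left(-4 - \frac{15}{20}\right)^{2} = \left(-4 - \frac{3}{4}\right)^{2} = \left(- \frac{19}{4}\right)^{2} = \frac{361}{16}$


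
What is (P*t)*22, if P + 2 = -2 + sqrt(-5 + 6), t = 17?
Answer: -1122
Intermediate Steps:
P = -3 (P = -2 + (-2 + sqrt(-5 + 6)) = -2 + (-2 + sqrt(1)) = -2 + (-2 + 1) = -2 - 1 = -3)
(P*t)*22 = -3*17*22 = -51*22 = -1122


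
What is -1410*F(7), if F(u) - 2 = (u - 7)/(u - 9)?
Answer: -2820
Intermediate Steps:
F(u) = 2 + (-7 + u)/(-9 + u) (F(u) = 2 + (u - 7)/(u - 9) = 2 + (-7 + u)/(-9 + u))
-1410*F(7) = -1410*(-25 + 3*7)/(-9 + 7) = -1410*(-25 + 21)/(-2) = -(-705)*(-4) = -1410*2 = -2820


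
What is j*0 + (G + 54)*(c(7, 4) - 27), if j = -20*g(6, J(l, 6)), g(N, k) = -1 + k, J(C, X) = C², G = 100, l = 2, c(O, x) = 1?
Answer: -4004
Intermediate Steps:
j = -60 (j = -20*(-1 + 2²) = -20*(-1 + 4) = -20*3 = -60)
j*0 + (G + 54)*(c(7, 4) - 27) = -60*0 + (100 + 54)*(1 - 27) = 0 + 154*(-26) = 0 - 4004 = -4004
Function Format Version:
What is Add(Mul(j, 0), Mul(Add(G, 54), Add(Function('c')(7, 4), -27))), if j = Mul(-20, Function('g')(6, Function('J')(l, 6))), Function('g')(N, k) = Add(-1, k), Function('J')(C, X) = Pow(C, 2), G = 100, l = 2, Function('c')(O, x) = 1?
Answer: -4004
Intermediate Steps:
j = -60 (j = Mul(-20, Add(-1, Pow(2, 2))) = Mul(-20, Add(-1, 4)) = Mul(-20, 3) = -60)
Add(Mul(j, 0), Mul(Add(G, 54), Add(Function('c')(7, 4), -27))) = Add(Mul(-60, 0), Mul(Add(100, 54), Add(1, -27))) = Add(0, Mul(154, -26)) = Add(0, -4004) = -4004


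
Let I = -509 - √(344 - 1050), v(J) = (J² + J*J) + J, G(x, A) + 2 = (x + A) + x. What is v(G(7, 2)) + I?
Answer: -103 - I*√706 ≈ -103.0 - 26.571*I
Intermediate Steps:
G(x, A) = -2 + A + 2*x (G(x, A) = -2 + ((x + A) + x) = -2 + ((A + x) + x) = -2 + (A + 2*x) = -2 + A + 2*x)
v(J) = J + 2*J² (v(J) = (J² + J²) + J = 2*J² + J = J + 2*J²)
I = -509 - I*√706 (I = -509 - √(-706) = -509 - I*√706 ≈ -509.0 - 26.571*I)
v(G(7, 2)) + I = (-2 + 2 + 2*7)*(1 + 2*(-2 + 2 + 2*7)) + (-509 - I*√706) = (-2 + 2 + 14)*(1 + 2*(-2 + 2 + 14)) + (-509 - I*√706) = 14*(1 + 2*14) + (-509 - I*√706) = 14*(1 + 28) + (-509 - I*√706) = 14*29 + (-509 - I*√706) = 406 + (-509 - I*√706) = -103 - I*√706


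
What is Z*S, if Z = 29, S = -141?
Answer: -4089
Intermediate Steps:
Z*S = 29*(-141) = -4089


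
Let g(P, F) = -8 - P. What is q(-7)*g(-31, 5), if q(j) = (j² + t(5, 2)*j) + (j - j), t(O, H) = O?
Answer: 322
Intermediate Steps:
q(j) = j² + 5*j (q(j) = (j² + 5*j) + (j - j) = (j² + 5*j) + 0 = j² + 5*j)
q(-7)*g(-31, 5) = (-7*(5 - 7))*(-8 - 1*(-31)) = (-7*(-2))*(-8 + 31) = 14*23 = 322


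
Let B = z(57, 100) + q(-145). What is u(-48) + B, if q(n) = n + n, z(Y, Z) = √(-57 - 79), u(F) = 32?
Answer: -258 + 2*I*√34 ≈ -258.0 + 11.662*I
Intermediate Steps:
z(Y, Z) = 2*I*√34 (z(Y, Z) = √(-136) = 2*I*√34)
q(n) = 2*n
B = -290 + 2*I*√34 (B = 2*I*√34 + 2*(-145) = 2*I*√34 - 290 = -290 + 2*I*√34 ≈ -290.0 + 11.662*I)
u(-48) + B = 32 + (-290 + 2*I*√34) = -258 + 2*I*√34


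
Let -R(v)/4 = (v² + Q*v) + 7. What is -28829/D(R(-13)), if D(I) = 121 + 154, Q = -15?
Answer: -28829/275 ≈ -104.83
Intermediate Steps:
R(v) = -28 - 4*v² + 60*v (R(v) = -4*((v² - 15*v) + 7) = -4*(7 + v² - 15*v) = -28 - 4*v² + 60*v)
D(I) = 275
-28829/D(R(-13)) = -28829/275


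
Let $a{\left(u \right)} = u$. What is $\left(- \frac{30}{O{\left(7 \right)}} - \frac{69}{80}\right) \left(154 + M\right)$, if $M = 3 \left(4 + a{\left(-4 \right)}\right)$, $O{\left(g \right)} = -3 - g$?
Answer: $\frac{13167}{40} \approx 329.17$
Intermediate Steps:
$M = 0$ ($M = 3 \left(4 - 4\right) = 3 \cdot 0 = 0$)
$\left(- \frac{30}{O{\left(7 \right)}} - \frac{69}{80}\right) \left(154 + M\right) = \left(- \frac{30}{-3 - 7} - \frac{69}{80}\right) \left(154 + 0\right) = \left(- \frac{30}{-3 - 7} - \frac{69}{80}\right) 154 = \left(- \frac{30}{-10} - \frac{69}{80}\right) 154 = \left(\left(-30\right) \left(- \frac{1}{10}\right) - \frac{69}{80}\right) 154 = \left(3 - \frac{69}{80}\right) 154 = \frac{171}{80} \cdot 154 = \frac{13167}{40}$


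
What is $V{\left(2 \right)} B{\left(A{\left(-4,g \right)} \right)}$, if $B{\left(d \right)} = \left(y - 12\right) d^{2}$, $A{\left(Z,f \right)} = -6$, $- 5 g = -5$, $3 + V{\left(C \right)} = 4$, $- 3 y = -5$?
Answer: $-372$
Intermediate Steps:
$y = \frac{5}{3}$ ($y = \left(- \frac{1}{3}\right) \left(-5\right) = \frac{5}{3} \approx 1.6667$)
$V{\left(C \right)} = 1$ ($V{\left(C \right)} = -3 + 4 = 1$)
$g = 1$ ($g = \left(- \frac{1}{5}\right) \left(-5\right) = 1$)
$B{\left(d \right)} = - \frac{31 d^{2}}{3}$ ($B{\left(d \right)} = \left(\frac{5}{3} - 12\right) d^{2} = - \frac{31 d^{2}}{3}$)
$V{\left(2 \right)} B{\left(A{\left(-4,g \right)} \right)} = 1 \left(- \frac{31 \left(-6\right)^{2}}{3}\right) = 1 \left(\left(- \frac{31}{3}\right) 36\right) = 1 \left(-372\right) = -372$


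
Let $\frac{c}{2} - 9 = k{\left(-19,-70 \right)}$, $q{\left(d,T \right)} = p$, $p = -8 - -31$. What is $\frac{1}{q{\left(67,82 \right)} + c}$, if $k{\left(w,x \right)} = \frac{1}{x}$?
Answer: $\frac{35}{1434} \approx 0.024407$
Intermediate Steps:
$p = 23$ ($p = -8 + 31 = 23$)
$q{\left(d,T \right)} = 23$
$c = \frac{629}{35}$ ($c = 18 + \frac{2}{-70} = 18 + 2 \left(- \frac{1}{70}\right) = 18 - \frac{1}{35} = \frac{629}{35} \approx 17.971$)
$\frac{1}{q{\left(67,82 \right)} + c} = \frac{1}{23 + \frac{629}{35}} = \frac{1}{\frac{1434}{35}} = \frac{35}{1434}$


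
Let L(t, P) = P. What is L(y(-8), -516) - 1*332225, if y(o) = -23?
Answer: -332741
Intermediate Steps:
L(y(-8), -516) - 1*332225 = -516 - 1*332225 = -516 - 332225 = -332741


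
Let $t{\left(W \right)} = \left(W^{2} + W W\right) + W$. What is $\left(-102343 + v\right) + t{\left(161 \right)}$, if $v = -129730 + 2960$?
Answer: $-177110$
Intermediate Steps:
$t{\left(W \right)} = W + 2 W^{2}$ ($t{\left(W \right)} = \left(W^{2} + W^{2}\right) + W = 2 W^{2} + W = W + 2 W^{2}$)
$v = -126770$
$\left(-102343 + v\right) + t{\left(161 \right)} = \left(-102343 - 126770\right) + 161 \left(1 + 2 \cdot 161\right) = -229113 + 161 \left(1 + 322\right) = -229113 + 161 \cdot 323 = -229113 + 52003 = -177110$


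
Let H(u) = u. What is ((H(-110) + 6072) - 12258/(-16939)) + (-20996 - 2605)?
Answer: -298774763/16939 ≈ -17638.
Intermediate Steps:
((H(-110) + 6072) - 12258/(-16939)) + (-20996 - 2605) = ((-110 + 6072) - 12258/(-16939)) + (-20996 - 2605) = (5962 - 12258*(-1/16939)) - 23601 = (5962 + 12258/16939) - 23601 = 101002576/16939 - 23601 = -298774763/16939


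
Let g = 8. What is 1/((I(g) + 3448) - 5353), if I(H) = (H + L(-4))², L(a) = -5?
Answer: -1/1896 ≈ -0.00052743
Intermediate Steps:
I(H) = (-5 + H)² (I(H) = (H - 5)² = (-5 + H)²)
1/((I(g) + 3448) - 5353) = 1/(((-5 + 8)² + 3448) - 5353) = 1/((3² + 3448) - 5353) = 1/((9 + 3448) - 5353) = 1/(3457 - 5353) = 1/(-1896) = -1/1896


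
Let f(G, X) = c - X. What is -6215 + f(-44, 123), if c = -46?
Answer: -6384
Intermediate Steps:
f(G, X) = -46 - X
-6215 + f(-44, 123) = -6215 + (-46 - 1*123) = -6215 + (-46 - 123) = -6215 - 169 = -6384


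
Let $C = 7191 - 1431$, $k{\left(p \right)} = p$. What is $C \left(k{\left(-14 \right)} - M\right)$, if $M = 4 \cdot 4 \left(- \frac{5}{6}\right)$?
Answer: $-3840$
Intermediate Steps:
$M = - \frac{40}{3}$ ($M = 16 \left(\left(-5\right) \frac{1}{6}\right) = 16 \left(- \frac{5}{6}\right) = - \frac{40}{3} \approx -13.333$)
$C = 5760$ ($C = 7191 - 1431 = 5760$)
$C \left(k{\left(-14 \right)} - M\right) = 5760 \left(-14 - - \frac{40}{3}\right) = 5760 \left(-14 + \frac{40}{3}\right) = 5760 \left(- \frac{2}{3}\right) = -3840$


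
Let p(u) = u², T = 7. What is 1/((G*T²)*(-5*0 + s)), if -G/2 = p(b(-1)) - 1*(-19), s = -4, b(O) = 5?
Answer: 1/17248 ≈ 5.7978e-5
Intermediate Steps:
G = -88 (G = -2*(5² - 1*(-19)) = -2*(25 + 19) = -2*44 = -88)
1/((G*T²)*(-5*0 + s)) = 1/((-88*7²)*(-5*0 - 4)) = 1/((-88*49)*(0 - 4)) = 1/(-4312*(-4)) = 1/17248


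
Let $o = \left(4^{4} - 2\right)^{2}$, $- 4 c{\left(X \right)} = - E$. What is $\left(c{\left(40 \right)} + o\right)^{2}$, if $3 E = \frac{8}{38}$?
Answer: $\frac{13523366372569}{3249} \approx 4.1623 \cdot 10^{9}$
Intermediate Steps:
$E = \frac{4}{57}$ ($E = \frac{8 \cdot \frac{1}{38}}{3} = \frac{1}{3} \cdot \frac{4}{19} = \frac{4}{57} \approx 0.070175$)
$c{\left(X \right)} = \frac{1}{57}$ ($c{\left(X \right)} = - \frac{\left(-1\right) \frac{4}{57}}{4} = \left(- \frac{1}{4}\right) \left(- \frac{4}{57}\right) = \frac{1}{57}$)
$o = 64516$ ($o = \left(256 - 2\right)^{2} = 254^{2} = 64516$)
$\left(c{\left(40 \right)} + o\right)^{2} = \left(\frac{1}{57} + 64516\right)^{2} = \left(\frac{3677413}{57}\right)^{2} = \frac{13523366372569}{3249}$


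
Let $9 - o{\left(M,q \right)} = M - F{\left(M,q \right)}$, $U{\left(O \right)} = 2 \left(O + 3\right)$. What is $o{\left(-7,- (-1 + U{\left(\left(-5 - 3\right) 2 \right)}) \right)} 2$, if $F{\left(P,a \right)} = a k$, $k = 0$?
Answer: $32$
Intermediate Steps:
$U{\left(O \right)} = 6 + 2 O$ ($U{\left(O \right)} = 2 \left(3 + O\right) = 6 + 2 O$)
$F{\left(P,a \right)} = 0$ ($F{\left(P,a \right)} = a 0 = 0$)
$o{\left(M,q \right)} = 9 - M$ ($o{\left(M,q \right)} = 9 - \left(M - 0\right) = 9 - \left(M + 0\right) = 9 - M$)
$o{\left(-7,- (-1 + U{\left(\left(-5 - 3\right) 2 \right)}) \right)} 2 = \left(9 - -7\right) 2 = \left(9 + 7\right) 2 = 16 \cdot 2 = 32$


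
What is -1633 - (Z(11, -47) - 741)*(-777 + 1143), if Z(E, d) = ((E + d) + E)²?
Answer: 40823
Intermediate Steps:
Z(E, d) = (d + 2*E)²
-1633 - (Z(11, -47) - 741)*(-777 + 1143) = -1633 - ((-47 + 2*11)² - 741)*(-777 + 1143) = -1633 - ((-47 + 22)² - 741)*366 = -1633 - ((-25)² - 741)*366 = -1633 - (625 - 741)*366 = -1633 - (-116)*366 = -1633 - 1*(-42456) = -1633 + 42456 = 40823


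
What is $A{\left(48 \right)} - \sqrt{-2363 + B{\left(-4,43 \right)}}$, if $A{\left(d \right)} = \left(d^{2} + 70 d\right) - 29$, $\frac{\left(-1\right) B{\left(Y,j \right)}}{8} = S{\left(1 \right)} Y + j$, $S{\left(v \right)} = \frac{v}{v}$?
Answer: $5635 - 5 i \sqrt{107} \approx 5635.0 - 51.72 i$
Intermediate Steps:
$S{\left(v \right)} = 1$
$B{\left(Y,j \right)} = - 8 Y - 8 j$ ($B{\left(Y,j \right)} = - 8 \left(1 Y + j\right) = - 8 \left(Y + j\right) = - 8 Y - 8 j$)
$A{\left(d \right)} = -29 + d^{2} + 70 d$
$A{\left(48 \right)} - \sqrt{-2363 + B{\left(-4,43 \right)}} = \left(-29 + 48^{2} + 70 \cdot 48\right) - \sqrt{-2363 - 312} = \left(-29 + 2304 + 3360\right) - \sqrt{-2363 + \left(32 - 344\right)} = 5635 - \sqrt{-2363 - 312} = 5635 - \sqrt{-2675} = 5635 - 5 i \sqrt{107}$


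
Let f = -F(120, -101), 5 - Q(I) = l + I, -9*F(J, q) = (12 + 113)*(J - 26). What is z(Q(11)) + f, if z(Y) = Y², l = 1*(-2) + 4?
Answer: 12326/9 ≈ 1369.6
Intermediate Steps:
l = 2 (l = -2 + 4 = 2)
F(J, q) = 3250/9 - 125*J/9 (F(J, q) = -(12 + 113)*(J - 26)/9 = -125*(-26 + J)/9 = -(-3250 + 125*J)/9 = 3250/9 - 125*J/9)
Q(I) = 3 - I (Q(I) = 5 - (2 + I) = 5 + (-2 - I) = 3 - I)
f = 11750/9 (f = -(3250/9 - 125/9*120) = -(3250/9 - 5000/3) = -1*(-11750/9) = 11750/9 ≈ 1305.6)
z(Q(11)) + f = (3 - 1*11)² + 11750/9 = (3 - 11)² + 11750/9 = (-8)² + 11750/9 = 64 + 11750/9 = 12326/9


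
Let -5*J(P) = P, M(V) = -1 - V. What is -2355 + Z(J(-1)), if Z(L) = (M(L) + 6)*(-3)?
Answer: -11847/5 ≈ -2369.4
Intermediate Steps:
J(P) = -P/5
Z(L) = -15 + 3*L (Z(L) = ((-1 - L) + 6)*(-3) = (5 - L)*(-3) = -15 + 3*L)
-2355 + Z(J(-1)) = -2355 + (-15 + 3*(-⅕*(-1))) = -2355 + (-15 + 3*(⅕)) = -2355 + (-15 + ⅗) = -2355 - 72/5 = -11847/5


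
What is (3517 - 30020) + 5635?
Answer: -20868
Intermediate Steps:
(3517 - 30020) + 5635 = -26503 + 5635 = -20868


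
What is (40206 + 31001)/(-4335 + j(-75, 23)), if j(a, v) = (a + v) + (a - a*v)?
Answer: -71207/2737 ≈ -26.016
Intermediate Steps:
j(a, v) = v + 2*a - a*v (j(a, v) = (a + v) + (a - a*v) = v + 2*a - a*v)
(40206 + 31001)/(-4335 + j(-75, 23)) = (40206 + 31001)/(-4335 + (23 + 2*(-75) - 1*(-75)*23)) = 71207/(-4335 + (23 - 150 + 1725)) = 71207/(-4335 + 1598) = 71207/(-2737) = 71207*(-1/2737) = -71207/2737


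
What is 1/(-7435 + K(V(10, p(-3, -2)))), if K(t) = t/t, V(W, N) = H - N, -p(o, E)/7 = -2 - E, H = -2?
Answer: -1/7434 ≈ -0.00013452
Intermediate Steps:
p(o, E) = 14 + 7*E (p(o, E) = -7*(-2 - E) = 14 + 7*E)
V(W, N) = -2 - N
K(t) = 1
1/(-7435 + K(V(10, p(-3, -2)))) = 1/(-7435 + 1) = 1/(-7434) = -1/7434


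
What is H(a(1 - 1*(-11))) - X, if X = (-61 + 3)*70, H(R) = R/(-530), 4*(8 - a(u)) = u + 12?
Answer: 1075899/265 ≈ 4060.0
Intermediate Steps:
a(u) = 5 - u/4 (a(u) = 8 - (u + 12)/4 = 8 - (12 + u)/4 = 8 + (-3 - u/4) = 5 - u/4)
H(R) = -R/530 (H(R) = R*(-1/530) = -R/530)
X = -4060 (X = -58*70 = -4060)
H(a(1 - 1*(-11))) - X = -(5 - (1 - 1*(-11))/4)/530 - 1*(-4060) = -(5 - (1 + 11)/4)/530 + 4060 = -(5 - ¼*12)/530 + 4060 = -(5 - 3)/530 + 4060 = -1/530*2 + 4060 = -1/265 + 4060 = 1075899/265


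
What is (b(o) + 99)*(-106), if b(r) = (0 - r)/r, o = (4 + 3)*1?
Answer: -10388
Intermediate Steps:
o = 7 (o = 7*1 = 7)
b(r) = -1 (b(r) = (-r)/r = -1)
(b(o) + 99)*(-106) = (-1 + 99)*(-106) = 98*(-106) = -10388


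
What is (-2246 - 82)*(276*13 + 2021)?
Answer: -13057752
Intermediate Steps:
(-2246 - 82)*(276*13 + 2021) = -2328*(3588 + 2021) = -2328*5609 = -13057752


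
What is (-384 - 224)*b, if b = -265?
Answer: 161120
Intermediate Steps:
(-384 - 224)*b = (-384 - 224)*(-265) = -608*(-265) = 161120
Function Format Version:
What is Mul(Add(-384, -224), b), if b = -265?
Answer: 161120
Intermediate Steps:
Mul(Add(-384, -224), b) = Mul(Add(-384, -224), -265) = Mul(-608, -265) = 161120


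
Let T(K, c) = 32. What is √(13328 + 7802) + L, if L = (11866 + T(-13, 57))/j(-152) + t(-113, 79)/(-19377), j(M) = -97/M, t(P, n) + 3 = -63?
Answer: 11681077798/626523 + √21130 ≈ 18790.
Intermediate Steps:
t(P, n) = -66 (t(P, n) = -3 - 63 = -66)
L = 11681077798/626523 (L = (11866 + 32)/((-97/(-152))) - 66/(-19377) = 11898/((-97*(-1/152))) - 66*(-1/19377) = 11898/(97/152) + 22/6459 = 11898*(152/97) + 22/6459 = 1808496/97 + 22/6459 = 11681077798/626523 ≈ 18644.)
√(13328 + 7802) + L = √(13328 + 7802) + 11681077798/626523 = √21130 + 11681077798/626523 = 11681077798/626523 + √21130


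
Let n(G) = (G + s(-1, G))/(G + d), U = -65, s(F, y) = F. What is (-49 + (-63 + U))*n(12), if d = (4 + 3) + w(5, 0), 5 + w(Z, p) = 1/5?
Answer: -9735/71 ≈ -137.11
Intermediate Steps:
w(Z, p) = -24/5 (w(Z, p) = -5 + 1/5 = -5 + 1*(⅕) = -5 + ⅕ = -24/5)
d = 11/5 (d = (4 + 3) - 24/5 = 7 - 24/5 = 11/5 ≈ 2.2000)
n(G) = (-1 + G)/(11/5 + G) (n(G) = (G - 1)/(G + 11/5) = (-1 + G)/(11/5 + G))
(-49 + (-63 + U))*n(12) = (-49 + (-63 - 65))*(5*(-1 + 12)/(11 + 5*12)) = (-49 - 128)*(5*11/(11 + 60)) = -885*11/71 = -177*55/71 = -9735/71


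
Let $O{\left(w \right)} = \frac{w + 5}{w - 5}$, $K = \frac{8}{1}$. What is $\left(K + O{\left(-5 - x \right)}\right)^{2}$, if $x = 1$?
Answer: $\frac{7921}{121} \approx 65.463$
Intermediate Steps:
$K = 8$ ($K = 8 \cdot 1 = 8$)
$O{\left(w \right)} = \frac{5 + w}{-5 + w}$
$\left(K + O{\left(-5 - x \right)}\right)^{2} = \left(8 + \frac{5 - 6}{-5 - 6}\right)^{2} = \left(8 + \frac{1}{-11} \left(-1\right)\right)^{2} = \left(8 - - \frac{1}{11}\right)^{2} = \left(8 + \frac{1}{11}\right)^{2} = \left(\frac{89}{11}\right)^{2} = \frac{7921}{121}$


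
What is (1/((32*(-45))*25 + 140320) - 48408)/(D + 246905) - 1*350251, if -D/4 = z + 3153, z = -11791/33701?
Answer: -288504049711634427099/823706083706240 ≈ -3.5025e+5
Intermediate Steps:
z = -11791/33701 (z = -11791*1/33701 = -11791/33701 ≈ -0.34987)
D = -424989848/33701 (D = -4*(-11791/33701 + 3153) = -4*106247462/33701 = -424989848/33701 ≈ -12611.)
(1/((32*(-45))*25 + 140320) - 48408)/(D + 246905) - 1*350251 = (1/((32*(-45))*25 + 140320) - 48408)/(-424989848/33701 + 246905) - 1*350251 = (1/(-1440*25 + 140320) - 48408)/(7895955557/33701) - 350251 = (1/(-36000 + 140320) - 48408)*(33701/7895955557) - 350251 = (1/104320 - 48408)*(33701/7895955557) - 350251 = -5049922559/104320*33701/7895955557 - 350251 = -170187440160859/823706083706240 - 350251 = -288504049711634427099/823706083706240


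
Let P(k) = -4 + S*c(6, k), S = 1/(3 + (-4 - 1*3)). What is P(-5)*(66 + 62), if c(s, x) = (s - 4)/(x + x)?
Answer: -2528/5 ≈ -505.60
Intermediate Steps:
S = -1/4 (S = 1/(3 + (-4 - 3)) = 1/(3 - 7) = 1/(-4) = -1/4 ≈ -0.25000)
c(s, x) = (-4 + s)/(2*x) (c(s, x) = (-4 + s)/((2*x)) = (-4 + s)*(1/(2*x)) = (-4 + s)/(2*x))
P(k) = -4 - 1/(4*k) (P(k) = -4 - (-4 + 6)/(8*k) = -4 - 2/(8*k) = -4 - 1/(4*k))
P(-5)*(66 + 62) = (-4 - 1/4/(-5))*(66 + 62) = (-4 - 1/4*(-1/5))*128 = (-4 + 1/20)*128 = -79/20*128 = -2528/5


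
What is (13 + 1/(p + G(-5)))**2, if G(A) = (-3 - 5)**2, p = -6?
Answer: 570025/3364 ≈ 169.45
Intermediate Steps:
G(A) = 64 (G(A) = (-8)**2 = 64)
(13 + 1/(p + G(-5)))**2 = (13 + 1/(-6 + 64))**2 = (13 + 1/58)**2 = (755/58)**2 = 570025/3364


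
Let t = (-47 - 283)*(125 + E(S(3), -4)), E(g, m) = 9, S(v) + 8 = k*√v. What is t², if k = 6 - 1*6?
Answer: 1955408400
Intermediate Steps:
k = 0 (k = 6 - 6 = 0)
S(v) = -8 (S(v) = -8 + 0*√v = -8 + 0 = -8)
t = -44220 (t = (-47 - 283)*(125 + 9) = -330*134 = -44220)
t² = (-44220)² = 1955408400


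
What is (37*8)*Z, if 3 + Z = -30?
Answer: -9768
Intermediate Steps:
Z = -33 (Z = -3 - 30 = -33)
(37*8)*Z = (37*8)*(-33) = 296*(-33) = -9768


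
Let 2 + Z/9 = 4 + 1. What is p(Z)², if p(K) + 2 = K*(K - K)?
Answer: 4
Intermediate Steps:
Z = 27 (Z = -18 + 9*(4 + 1) = -18 + 9*5 = -18 + 45 = 27)
p(K) = -2 (p(K) = -2 + K*(K - K) = -2 + K*0 = -2 + 0 = -2)
p(Z)² = (-2)² = 4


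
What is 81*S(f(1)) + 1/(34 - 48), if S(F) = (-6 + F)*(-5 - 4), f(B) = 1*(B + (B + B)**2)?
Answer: 10205/14 ≈ 728.93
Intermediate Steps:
f(B) = B + 4*B**2 (f(B) = 1*(B + (2*B)**2) = 1*(B + 4*B**2) = B + 4*B**2)
S(F) = 54 - 9*F (S(F) = (-6 + F)*(-9) = 54 - 9*F)
81*S(f(1)) + 1/(34 - 48) = 81*(54 - 9*(1 + 4*1)) + 1/(34 - 48) = 81*(54 - 9*(1 + 4)) + 1/(-14) = 81*(54 - 9*5) - 1/14 = 81*(54 - 45) - 1/14 = 81*9 - 1/14 = 729 - 1/14 = 10205/14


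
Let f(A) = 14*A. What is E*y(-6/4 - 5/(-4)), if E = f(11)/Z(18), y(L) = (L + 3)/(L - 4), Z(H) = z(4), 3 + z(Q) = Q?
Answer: -1694/17 ≈ -99.647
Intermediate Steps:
z(Q) = -3 + Q
Z(H) = 1 (Z(H) = -3 + 4 = 1)
y(L) = (3 + L)/(-4 + L)
E = 154 (E = (14*11)/1 = 154*1 = 154)
E*y(-6/4 - 5/(-4)) = 154*((3 + (-6/4 - 5/(-4)))/(-4 + (-6/4 - 5/(-4)))) = 154*((3 + (-6*1/4 - 5*(-1/4)))/(-4 + (-6*1/4 - 5*(-1/4)))) = 154*((3 + (-3/2 + 5/4))/(-4 + (-3/2 + 5/4))) = 154*((3 - 1/4)/(-4 - 1/4)) = 154*((11/4)/(-17/4)) = 154*(-4/17*11/4) = 154*(-11/17) = -1694/17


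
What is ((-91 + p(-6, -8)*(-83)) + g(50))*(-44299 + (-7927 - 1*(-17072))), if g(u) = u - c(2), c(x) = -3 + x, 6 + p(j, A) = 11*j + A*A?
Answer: -21936096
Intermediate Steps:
p(j, A) = -6 + A**2 + 11*j (p(j, A) = -6 + (11*j + A*A) = -6 + (11*j + A**2) = -6 + (A**2 + 11*j) = -6 + A**2 + 11*j)
g(u) = 1 + u (g(u) = u - (-3 + 2) = u - 1*(-1) = u + 1 = 1 + u)
((-91 + p(-6, -8)*(-83)) + g(50))*(-44299 + (-7927 - 1*(-17072))) = ((-91 + (-6 + (-8)**2 + 11*(-6))*(-83)) + (1 + 50))*(-44299 + (-7927 - 1*(-17072))) = ((-91 + (-6 + 64 - 66)*(-83)) + 51)*(-44299 + (-7927 + 17072)) = ((-91 - 8*(-83)) + 51)*(-44299 + 9145) = ((-91 + 664) + 51)*(-35154) = (573 + 51)*(-35154) = 624*(-35154) = -21936096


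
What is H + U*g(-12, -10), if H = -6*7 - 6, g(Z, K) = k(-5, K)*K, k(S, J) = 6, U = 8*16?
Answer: -7728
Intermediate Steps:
U = 128
g(Z, K) = 6*K
H = -48 (H = -42 - 6 = -48)
H + U*g(-12, -10) = -48 + 128*(6*(-10)) = -48 + 128*(-60) = -48 - 7680 = -7728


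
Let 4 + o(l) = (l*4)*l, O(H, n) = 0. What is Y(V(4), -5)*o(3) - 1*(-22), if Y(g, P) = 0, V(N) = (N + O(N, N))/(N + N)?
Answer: 22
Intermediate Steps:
V(N) = ½ (V(N) = (N + 0)/(N + N) = N/((2*N)) = N*(1/(2*N)) = ½)
o(l) = -4 + 4*l² (o(l) = -4 + (l*4)*l = -4 + (4*l)*l = -4 + 4*l²)
Y(V(4), -5)*o(3) - 1*(-22) = 0*(-4 + 4*3²) - 1*(-22) = 0*(-4 + 4*9) + 22 = 0*(-4 + 36) + 22 = 0*32 + 22 = 0 + 22 = 22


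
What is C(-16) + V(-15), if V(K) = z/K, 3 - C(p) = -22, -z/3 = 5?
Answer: 26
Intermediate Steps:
z = -15 (z = -3*5 = -15)
C(p) = 25 (C(p) = 3 - 1*(-22) = 3 + 22 = 25)
V(K) = -15/K
C(-16) + V(-15) = 25 - 15/(-15) = 25 - 15*(-1/15) = 25 + 1 = 26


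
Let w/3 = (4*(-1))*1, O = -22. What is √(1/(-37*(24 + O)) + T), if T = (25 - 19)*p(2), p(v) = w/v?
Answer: I*√197210/74 ≈ 6.0011*I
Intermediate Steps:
w = -12 (w = 3*((4*(-1))*1) = 3*(-4*1) = 3*(-4) = -12)
p(v) = -12/v
T = -36 (T = (25 - 19)*(-12/2) = 6*(-12*½) = 6*(-6) = -36)
√(1/(-37*(24 + O)) + T) = √(1/(-37*(24 - 22)) - 36) = √(1/(-37*2) - 36) = √(1/(-74) - 36) = √(-1/74 - 36) = √(-2665/74) = I*√197210/74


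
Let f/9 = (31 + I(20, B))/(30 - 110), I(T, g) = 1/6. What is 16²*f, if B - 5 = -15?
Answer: -4488/5 ≈ -897.60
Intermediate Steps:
B = -10 (B = 5 - 15 = -10)
I(T, g) = ⅙
f = -561/160 (f = 9*((31 + ⅙)/(30 - 110)) = 9*((187/6)/(-80)) = 9*((187/6)*(-1/80)) = 9*(-187/480) = -561/160 ≈ -3.5062)
16²*f = 16²*(-561/160) = 256*(-561/160) = -4488/5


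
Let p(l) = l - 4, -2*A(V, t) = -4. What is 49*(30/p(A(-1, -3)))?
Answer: -735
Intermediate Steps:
A(V, t) = 2 (A(V, t) = -½*(-4) = 2)
p(l) = -4 + l
49*(30/p(A(-1, -3))) = 49*(30/(-4 + 2)) = 49*(30/(-2)) = 49*(30*(-½)) = 49*(-15) = -735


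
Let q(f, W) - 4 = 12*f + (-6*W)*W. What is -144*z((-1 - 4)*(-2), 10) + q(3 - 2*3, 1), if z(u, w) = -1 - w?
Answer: 1546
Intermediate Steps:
q(f, W) = 4 - 6*W² + 12*f (q(f, W) = 4 + (12*f + (-6*W)*W) = 4 + (12*f - 6*W²) = 4 + (-6*W² + 12*f) = 4 - 6*W² + 12*f)
-144*z((-1 - 4)*(-2), 10) + q(3 - 2*3, 1) = -144*(-1 - 1*10) + (4 - 6*1² + 12*(3 - 2*3)) = -144*(-1 - 10) + (4 - 6*1 + 12*(3 - 6)) = -144*(-11) + (4 - 6 + 12*(-3)) = 1584 + (4 - 6 - 36) = 1584 - 38 = 1546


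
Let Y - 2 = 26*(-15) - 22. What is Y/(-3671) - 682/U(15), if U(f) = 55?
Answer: -225552/18355 ≈ -12.288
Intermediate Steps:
Y = -410 (Y = 2 + (26*(-15) - 22) = 2 + (-390 - 22) = 2 - 412 = -410)
Y/(-3671) - 682/U(15) = -410/(-3671) - 682/55 = -410*(-1/3671) - 682*1/55 = 410/3671 - 62/5 = -225552/18355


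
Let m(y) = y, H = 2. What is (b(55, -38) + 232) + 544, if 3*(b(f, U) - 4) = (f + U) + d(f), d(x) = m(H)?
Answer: 2359/3 ≈ 786.33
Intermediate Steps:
d(x) = 2
b(f, U) = 14/3 + U/3 + f/3 (b(f, U) = 4 + ((f + U) + 2)/3 = 4 + ((U + f) + 2)/3 = 4 + (2 + U + f)/3 = 4 + (2/3 + U/3 + f/3) = 14/3 + U/3 + f/3)
(b(55, -38) + 232) + 544 = ((14/3 + (1/3)*(-38) + (1/3)*55) + 232) + 544 = ((14/3 - 38/3 + 55/3) + 232) + 544 = (31/3 + 232) + 544 = 727/3 + 544 = 2359/3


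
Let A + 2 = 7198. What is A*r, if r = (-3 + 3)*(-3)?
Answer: 0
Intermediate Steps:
A = 7196 (A = -2 + 7198 = 7196)
r = 0 (r = 0*(-3) = 0)
A*r = 7196*0 = 0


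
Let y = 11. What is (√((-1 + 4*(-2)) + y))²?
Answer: 2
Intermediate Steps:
(√((-1 + 4*(-2)) + y))² = (√((-1 + 4*(-2)) + 11))² = (√((-1 - 8) + 11))² = (√(-9 + 11))² = (√2)² = 2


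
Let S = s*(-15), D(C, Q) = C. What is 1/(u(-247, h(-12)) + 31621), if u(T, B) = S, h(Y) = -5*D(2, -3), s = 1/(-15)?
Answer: 1/31622 ≈ 3.1624e-5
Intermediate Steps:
s = -1/15 ≈ -0.066667
S = 1 (S = -1/15*(-15) = 1)
h(Y) = -10 (h(Y) = -5*2 = -10)
u(T, B) = 1
1/(u(-247, h(-12)) + 31621) = 1/(1 + 31621) = 1/31622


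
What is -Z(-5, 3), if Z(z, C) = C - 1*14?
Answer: 11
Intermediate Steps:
Z(z, C) = -14 + C (Z(z, C) = C - 14 = -14 + C)
-Z(-5, 3) = -(-14 + 3) = -1*(-11) = 11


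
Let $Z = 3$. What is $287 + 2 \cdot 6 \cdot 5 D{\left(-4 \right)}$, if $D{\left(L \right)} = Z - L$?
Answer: $707$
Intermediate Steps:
$D{\left(L \right)} = 3 - L$
$287 + 2 \cdot 6 \cdot 5 D{\left(-4 \right)} = 287 + 2 \cdot 6 \cdot 5 \left(3 - -4\right) = 287 + 12 \cdot 5 \left(3 + 4\right) = 287 + 60 \cdot 7 = 287 + 420 = 707$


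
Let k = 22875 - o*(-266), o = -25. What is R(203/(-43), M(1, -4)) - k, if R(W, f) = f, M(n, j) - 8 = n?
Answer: -16216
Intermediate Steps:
M(n, j) = 8 + n
k = 16225 (k = 22875 - (-25)*(-266) = 22875 - 1*6650 = 22875 - 6650 = 16225)
R(203/(-43), M(1, -4)) - k = (8 + 1) - 1*16225 = 9 - 16225 = -16216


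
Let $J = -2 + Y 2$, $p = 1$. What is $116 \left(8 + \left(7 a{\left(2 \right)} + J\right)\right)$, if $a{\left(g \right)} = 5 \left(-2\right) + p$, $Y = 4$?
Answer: $-5684$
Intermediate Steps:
$a{\left(g \right)} = -9$ ($a{\left(g \right)} = 5 \left(-2\right) + 1 = -10 + 1 = -9$)
$J = 6$ ($J = -2 + 4 \cdot 2 = -2 + 8 = 6$)
$116 \left(8 + \left(7 a{\left(2 \right)} + J\right)\right) = 116 \left(8 + \left(7 \left(-9\right) + 6\right)\right) = 116 \left(8 + \left(-63 + 6\right)\right) = 116 \left(8 - 57\right) = 116 \left(-49\right) = -5684$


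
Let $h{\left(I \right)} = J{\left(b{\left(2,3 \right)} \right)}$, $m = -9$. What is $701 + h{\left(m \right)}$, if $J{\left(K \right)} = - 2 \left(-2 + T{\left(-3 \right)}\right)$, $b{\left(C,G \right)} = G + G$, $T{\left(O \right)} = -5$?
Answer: $715$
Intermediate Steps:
$b{\left(C,G \right)} = 2 G$
$J{\left(K \right)} = 14$ ($J{\left(K \right)} = - 2 \left(-2 - 5\right) = \left(-2\right) \left(-7\right) = 14$)
$h{\left(I \right)} = 14$
$701 + h{\left(m \right)} = 701 + 14 = 715$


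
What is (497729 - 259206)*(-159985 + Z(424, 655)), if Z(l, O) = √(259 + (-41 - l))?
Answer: -38160102155 + 238523*I*√206 ≈ -3.816e+10 + 3.4234e+6*I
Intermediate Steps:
Z(l, O) = √(218 - l)
(497729 - 259206)*(-159985 + Z(424, 655)) = (497729 - 259206)*(-159985 + √(218 - 1*424)) = 238523*(-159985 + √(218 - 424)) = 238523*(-159985 + √(-206)) = 238523*(-159985 + I*√206) = -38160102155 + 238523*I*√206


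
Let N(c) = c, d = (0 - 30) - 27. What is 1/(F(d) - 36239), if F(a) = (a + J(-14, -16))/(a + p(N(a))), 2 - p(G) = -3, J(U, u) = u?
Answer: -52/1884355 ≈ -2.7596e-5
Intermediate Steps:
d = -57 (d = -30 - 27 = -57)
p(G) = 5 (p(G) = 2 - 1*(-3) = 2 + 3 = 5)
F(a) = (-16 + a)/(5 + a) (F(a) = (a - 16)/(a + 5) = (-16 + a)/(5 + a))
1/(F(d) - 36239) = 1/((-16 - 57)/(5 - 57) - 36239) = 1/(-73/(-52) - 36239) = 1/(-1/52*(-73) - 36239) = 1/(73/52 - 36239) = 1/(-1884355/52) = -52/1884355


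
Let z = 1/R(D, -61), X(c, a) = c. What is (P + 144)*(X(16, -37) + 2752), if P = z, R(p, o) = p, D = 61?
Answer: 24316880/61 ≈ 3.9864e+5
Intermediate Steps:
z = 1/61 ≈ 0.016393
P = 1/61 ≈ 0.016393
(P + 144)*(X(16, -37) + 2752) = (1/61 + 144)*(16 + 2752) = (8785/61)*2768 = 24316880/61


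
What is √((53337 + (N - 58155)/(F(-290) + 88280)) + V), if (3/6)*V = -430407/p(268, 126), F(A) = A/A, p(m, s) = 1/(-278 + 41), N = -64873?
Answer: √176710831315756243/29427 ≈ 14285.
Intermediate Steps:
p(m, s) = -1/237 (p(m, s) = 1/(-237) = -1/237)
F(A) = 1
V = 204012918 (V = 2*(-430407/(-1/237)) = 2*(-430407*(-237)) = 2*102006459 = 204012918)
√((53337 + (N - 58155)/(F(-290) + 88280)) + V) = √((53337 + (-64873 - 58155)/(1 + 88280)) + 204012918) = √((53337 - 123028/88281) + 204012918) = √(4708520669/88281 + 204012918) = √(18015172934627/88281) = √176710831315756243/29427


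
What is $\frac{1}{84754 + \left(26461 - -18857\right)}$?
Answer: $\frac{1}{130072} \approx 7.6881 \cdot 10^{-6}$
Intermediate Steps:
$\frac{1}{84754 + \left(26461 - -18857\right)} = \frac{1}{84754 + \left(26461 + 18857\right)} = \frac{1}{84754 + 45318} = \frac{1}{130072}$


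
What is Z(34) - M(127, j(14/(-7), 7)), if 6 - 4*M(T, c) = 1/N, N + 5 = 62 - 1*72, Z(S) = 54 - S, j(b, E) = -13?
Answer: 1109/60 ≈ 18.483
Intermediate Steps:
N = -15 (N = -5 + (62 - 1*72) = -5 + (62 - 72) = -5 - 10 = -15)
M(T, c) = 91/60 (M(T, c) = 3/2 - ¼/(-15) = 3/2 - ¼*(-1/15) = 3/2 + 1/60 = 91/60)
Z(34) - M(127, j(14/(-7), 7)) = (54 - 1*34) - 1*91/60 = (54 - 34) - 91/60 = 20 - 91/60 = 1109/60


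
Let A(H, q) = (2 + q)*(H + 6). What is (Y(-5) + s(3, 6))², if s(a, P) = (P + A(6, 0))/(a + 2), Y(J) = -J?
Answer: 121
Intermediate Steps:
A(H, q) = (2 + q)*(6 + H)
s(a, P) = (24 + P)/(2 + a) (s(a, P) = (P + (12 + 2*6 + 6*0 + 6*0))/(a + 2) = (P + (12 + 12 + 0 + 0))/(2 + a) = (P + 24)/(2 + a) = (24 + P)/(2 + a))
(Y(-5) + s(3, 6))² = (-1*(-5) + (24 + 6)/(2 + 3))² = (5 + 30/5)² = (5 + (⅕)*30)² = (5 + 6)² = 11² = 121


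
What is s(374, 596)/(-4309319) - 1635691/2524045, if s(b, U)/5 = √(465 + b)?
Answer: -1635691/2524045 - 5*√839/4309319 ≈ -0.64808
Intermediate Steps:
s(b, U) = 5*√(465 + b)
s(374, 596)/(-4309319) - 1635691/2524045 = (5*√(465 + 374))/(-4309319) - 1635691/2524045 = (5*√839)*(-1/4309319) - 1635691*1/2524045 = -5*√839/4309319 - 1635691/2524045 = -1635691/2524045 - 5*√839/4309319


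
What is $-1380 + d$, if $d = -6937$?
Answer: $-8317$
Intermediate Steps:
$-1380 + d = -1380 - 6937 = -8317$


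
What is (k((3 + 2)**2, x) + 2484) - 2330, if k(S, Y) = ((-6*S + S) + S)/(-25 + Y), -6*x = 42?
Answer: 1257/8 ≈ 157.13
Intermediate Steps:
x = -7 (x = -1/6*42 = -7)
k(S, Y) = -4*S/(-25 + Y) (k(S, Y) = (-5*S + S)/(-25 + Y) = (-4*S)/(-25 + Y) = -4*S/(-25 + Y))
(k((3 + 2)**2, x) + 2484) - 2330 = (-4*(3 + 2)**2/(-25 - 7) + 2484) - 2330 = (-4*5**2/(-32) + 2484) - 2330 = (-4*25*(-1/32) + 2484) - 2330 = (25/8 + 2484) - 2330 = 19897/8 - 2330 = 1257/8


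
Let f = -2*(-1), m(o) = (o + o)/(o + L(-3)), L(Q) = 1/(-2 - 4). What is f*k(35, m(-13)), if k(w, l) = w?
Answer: 70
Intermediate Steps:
L(Q) = -⅙ (L(Q) = 1/(-6) = -⅙)
m(o) = 2*o/(-⅙ + o) (m(o) = (o + o)/(o - ⅙) = (2*o)/(-⅙ + o) = 2*o/(-⅙ + o))
f = 2
f*k(35, m(-13)) = 2*35 = 70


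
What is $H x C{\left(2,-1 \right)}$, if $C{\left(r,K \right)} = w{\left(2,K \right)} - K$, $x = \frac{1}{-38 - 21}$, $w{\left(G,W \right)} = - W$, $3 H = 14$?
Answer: $- \frac{28}{177} \approx -0.15819$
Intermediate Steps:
$H = \frac{14}{3}$ ($H = \frac{1}{3} \cdot 14 = \frac{14}{3} \approx 4.6667$)
$x = - \frac{1}{59}$ ($x = \frac{1}{-59} = - \frac{1}{59} \approx -0.016949$)
$C{\left(r,K \right)} = - 2 K$ ($C{\left(r,K \right)} = - K - K = - 2 K$)
$H x C{\left(2,-1 \right)} = \frac{14}{3} \left(- \frac{1}{59}\right) \left(\left(-2\right) \left(-1\right)\right) = \left(- \frac{14}{177}\right) 2 = - \frac{28}{177}$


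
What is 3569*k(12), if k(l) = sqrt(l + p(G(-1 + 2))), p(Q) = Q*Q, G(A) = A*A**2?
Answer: 3569*sqrt(13) ≈ 12868.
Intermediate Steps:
G(A) = A**3
p(Q) = Q**2
k(l) = sqrt(1 + l) (k(l) = sqrt(l + ((-1 + 2)**3)**2) = sqrt(l + (1**3)**2) = sqrt(l + 1**2) = sqrt(l + 1) = sqrt(1 + l))
3569*k(12) = 3569*sqrt(1 + 12) = 3569*sqrt(13)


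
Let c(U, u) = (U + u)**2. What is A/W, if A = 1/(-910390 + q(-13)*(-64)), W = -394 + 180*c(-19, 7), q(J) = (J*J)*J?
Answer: -1/19649455332 ≈ -5.0892e-11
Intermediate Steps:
q(J) = J**3 (q(J) = J**2*J = J**3)
W = 25526 (W = -394 + 180*(-19 + 7)**2 = -394 + 180*(-12)**2 = -394 + 180*144 = -394 + 25920 = 25526)
A = -1/769782 (A = 1/(-910390 + (-13)**3*(-64)) = 1/(-910390 - 2197*(-64)) = 1/(-910390 + 140608) = 1/(-769782) = -1/769782 ≈ -1.2991e-6)
A/W = -1/769782/25526 = -1/769782*1/25526 = -1/19649455332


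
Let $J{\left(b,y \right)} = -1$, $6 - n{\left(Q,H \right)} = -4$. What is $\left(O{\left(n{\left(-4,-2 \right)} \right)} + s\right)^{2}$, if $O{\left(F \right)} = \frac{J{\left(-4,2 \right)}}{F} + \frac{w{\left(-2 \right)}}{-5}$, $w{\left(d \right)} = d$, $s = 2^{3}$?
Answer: $\frac{6889}{100} \approx 68.89$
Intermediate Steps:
$s = 8$
$n{\left(Q,H \right)} = 10$ ($n{\left(Q,H \right)} = 6 - -4 = 6 + 4 = 10$)
$O{\left(F \right)} = \frac{2}{5} - \frac{1}{F}$ ($O{\left(F \right)} = - \frac{1}{F} - \frac{2}{-5} = - \frac{1}{F} - - \frac{2}{5} = - \frac{1}{F} + \frac{2}{5} = \frac{2}{5} - \frac{1}{F}$)
$\left(O{\left(n{\left(-4,-2 \right)} \right)} + s\right)^{2} = \left(\left(\frac{2}{5} - \frac{1}{10}\right) + 8\right)^{2} = \left(\frac{3}{10} + 8\right)^{2} = \left(\frac{83}{10}\right)^{2} = \frac{6889}{100}$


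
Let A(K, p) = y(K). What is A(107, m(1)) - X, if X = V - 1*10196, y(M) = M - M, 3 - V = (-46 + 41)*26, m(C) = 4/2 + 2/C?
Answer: 10063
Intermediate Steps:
m(C) = 2 + 2/C (m(C) = 4*(½) + 2/C = 2 + 2/C)
V = 133 (V = 3 - (-46 + 41)*26 = 3 - (-5)*26 = 3 - 1*(-130) = 3 + 130 = 133)
y(M) = 0
A(K, p) = 0
X = -10063 (X = 133 - 1*10196 = 133 - 10196 = -10063)
A(107, m(1)) - X = 0 - 1*(-10063) = 0 + 10063 = 10063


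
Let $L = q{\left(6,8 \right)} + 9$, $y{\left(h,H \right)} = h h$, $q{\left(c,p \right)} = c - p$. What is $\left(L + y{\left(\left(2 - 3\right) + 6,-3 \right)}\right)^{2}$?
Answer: $1024$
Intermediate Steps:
$y{\left(h,H \right)} = h^{2}$
$L = 7$ ($L = \left(6 - 8\right) + 9 = -2 + 9 = 7$)
$\left(L + y{\left(\left(2 - 3\right) + 6,-3 \right)}\right)^{2} = \left(7 + \left(\left(2 - 3\right) + 6\right)^{2}\right)^{2} = \left(7 + \left(-1 + 6\right)^{2}\right)^{2} = \left(7 + 5^{2}\right)^{2} = \left(7 + 25\right)^{2} = 32^{2} = 1024$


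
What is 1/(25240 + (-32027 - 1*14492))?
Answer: -1/21279 ≈ -4.6995e-5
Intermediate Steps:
1/(25240 + (-32027 - 1*14492)) = 1/(25240 + (-32027 - 14492)) = 1/(25240 - 46519) = 1/(-21279) = -1/21279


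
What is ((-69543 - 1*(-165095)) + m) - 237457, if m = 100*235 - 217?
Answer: -118622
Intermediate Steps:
m = 23283 (m = 23500 - 217 = 23283)
((-69543 - 1*(-165095)) + m) - 237457 = ((-69543 - 1*(-165095)) + 23283) - 237457 = ((-69543 + 165095) + 23283) - 237457 = (95552 + 23283) - 237457 = 118835 - 237457 = -118622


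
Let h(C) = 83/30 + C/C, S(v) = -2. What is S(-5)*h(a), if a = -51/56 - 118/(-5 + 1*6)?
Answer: -113/15 ≈ -7.5333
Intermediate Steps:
a = -6659/56 (a = -51*1/56 - 118/(-5 + 6) = -51/56 - 118/1 = -51/56 - 118*1 = -51/56 - 118 = -6659/56 ≈ -118.91)
h(C) = 113/30 (h(C) = 83*(1/30) + 1 = 83/30 + 1 = 113/30)
S(-5)*h(a) = -2*113/30 = -113/15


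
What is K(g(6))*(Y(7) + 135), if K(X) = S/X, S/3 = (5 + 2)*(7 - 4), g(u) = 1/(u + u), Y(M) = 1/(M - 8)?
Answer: 101304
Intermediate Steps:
Y(M) = 1/(-8 + M)
g(u) = 1/(2*u)
S = 63 (S = 3*((5 + 2)*(7 - 4)) = 3*(7*3) = 3*21 = 63)
K(X) = 63/X
K(g(6))*(Y(7) + 135) = (63/(((½)/6)))*(1/(-8 + 7) + 135) = (63/(((½)*(⅙))))*(1/(-1) + 135) = (63/(1/12))*(-1 + 135) = (63*12)*134 = 756*134 = 101304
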